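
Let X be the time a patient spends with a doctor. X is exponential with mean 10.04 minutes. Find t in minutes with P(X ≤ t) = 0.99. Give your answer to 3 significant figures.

46.2

The rate is λ = 1/10.04 = 0.0996016 per minute.
Set 1 − e^(−λt) = 0.99, so t = −ln(0.01)/λ = 4.6052/0.0996016 ≈ 46.2359 minutes.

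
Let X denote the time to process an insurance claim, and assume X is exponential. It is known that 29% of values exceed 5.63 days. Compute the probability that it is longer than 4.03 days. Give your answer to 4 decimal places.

0.4123

e^(−λ·5.63) = 0.29 ⇒ λ = −ln(0.29)/5.63 = 0.219871.
P(X > 4.03) = e^(−0.219871·4.03) = e^(−0.88608) ≈ 0.4123.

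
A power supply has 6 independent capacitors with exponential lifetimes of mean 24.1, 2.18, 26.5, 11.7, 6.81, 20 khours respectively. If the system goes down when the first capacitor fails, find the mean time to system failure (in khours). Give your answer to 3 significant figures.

1.22

The first failure time is exponential with rate Σλ_i = 1/24.1 + 1/2.18 + 1/26.5 + 1/11.7 + 1/6.81 + 1/20 = 0.820258 per khour.
E[min] = 1/Σλ = 1/0.820258 = 1.21913 khours.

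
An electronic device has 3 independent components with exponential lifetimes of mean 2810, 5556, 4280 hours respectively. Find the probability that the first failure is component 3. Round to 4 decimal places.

0.3036

Rates: λ_i = 1/mean_i → 0.000355872, 0.000179986, 0.000233645; Σλ = 0.000769502.
P(component 3 first) = λ_3/Σλ = 0.000233645/0.000769502 ≈ 0.3036.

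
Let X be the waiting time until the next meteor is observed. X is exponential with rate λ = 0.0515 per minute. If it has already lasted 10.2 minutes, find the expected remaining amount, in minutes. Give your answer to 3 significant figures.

By memorylessness, the remaining amount past any threshold is again Exp(λ) with mean 1/λ = 19.4175 minutes.

19.4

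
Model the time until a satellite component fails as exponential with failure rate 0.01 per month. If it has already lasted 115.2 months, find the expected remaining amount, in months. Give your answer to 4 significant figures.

By memorylessness, the remaining amount past any threshold is again Exp(λ) with mean 1/λ = 100 months.

100.0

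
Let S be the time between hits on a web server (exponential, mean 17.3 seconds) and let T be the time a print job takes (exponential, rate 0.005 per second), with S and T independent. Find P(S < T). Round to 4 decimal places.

0.9204

λ_1 = 1/17.3 = 0.0578035, λ_2 = 0.005.
For independent exponentials, P(S < T) = λ_1/(λ_1+λ_2) = 0.0578035/0.0628035 ≈ 0.9204.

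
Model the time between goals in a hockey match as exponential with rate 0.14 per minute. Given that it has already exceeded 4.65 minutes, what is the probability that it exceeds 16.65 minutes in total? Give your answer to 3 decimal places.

0.186

By the memoryless property, P(X > 4.65+12 | X > 4.65) = P(X > 12).
P(X > 12) = e^(−1.68) ≈ 0.186.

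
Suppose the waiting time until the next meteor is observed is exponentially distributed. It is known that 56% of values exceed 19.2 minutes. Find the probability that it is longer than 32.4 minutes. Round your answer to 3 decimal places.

e^(−λ·19.2) = 0.56 ⇒ λ = −ln(0.56)/19.2 = 0.0301989.
P(X > 32.4) = e^(−0.0301989·32.4) = e^(−0.97844) ≈ 0.376.

0.376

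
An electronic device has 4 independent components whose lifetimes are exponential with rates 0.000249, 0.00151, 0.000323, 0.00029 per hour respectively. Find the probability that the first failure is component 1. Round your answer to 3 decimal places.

0.105

The time to first failure is exponential with rate Σλ = 0.000249 + 0.00151 + 0.000323 + 0.00029 = 0.002372.
P(component 1 first) = λ_1/Σλ = 0.000249/0.002372 ≈ 0.105.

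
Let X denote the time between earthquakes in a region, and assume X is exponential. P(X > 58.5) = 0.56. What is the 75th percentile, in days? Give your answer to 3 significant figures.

140

e^(−λ·58.5) = 0.56 ⇒ λ = −ln(0.56)/58.5 = 0.00991143.
75th percentile: 1 − e^(−λt) = 0.75, t = −ln(0.25)/λ = 139.868 days.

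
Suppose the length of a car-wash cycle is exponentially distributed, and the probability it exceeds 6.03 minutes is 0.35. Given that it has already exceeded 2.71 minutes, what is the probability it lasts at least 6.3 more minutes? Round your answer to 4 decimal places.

From e^(−λ·6.03) = 0.35, λ = −ln(0.35)/6.03 = 0.1741.
Memoryless: P(X > 2.71+6.3 | X > 2.71) = P(X > 6.3) = e^(−0.1741·6.3) ≈ 0.3339.

0.3339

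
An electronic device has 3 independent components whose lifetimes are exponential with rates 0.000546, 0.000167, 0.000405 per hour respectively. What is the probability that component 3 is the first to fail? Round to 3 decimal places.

0.362

The time to first failure is exponential with rate Σλ = 0.000546 + 0.000167 + 0.000405 = 0.001118.
P(component 3 first) = λ_3/Σλ = 0.000405/0.001118 ≈ 0.362.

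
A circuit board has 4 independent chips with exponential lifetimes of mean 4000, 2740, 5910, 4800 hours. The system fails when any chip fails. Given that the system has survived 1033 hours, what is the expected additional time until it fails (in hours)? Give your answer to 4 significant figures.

First-failure rate Σλ = 1/4000 + 1/2740 + 1/5910 + 1/4800 = 0.000992502.
By memorylessness the expected residual is 1/Σλ = 1007.56 hours, regardless of the 1033 already elapsed.

1008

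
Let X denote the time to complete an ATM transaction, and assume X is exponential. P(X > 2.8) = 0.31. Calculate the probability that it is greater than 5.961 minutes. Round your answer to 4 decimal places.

0.0826

e^(−λ·2.8) = 0.31 ⇒ λ = −ln(0.31)/2.8 = 0.41828.
P(X > 5.961) = e^(−0.41828·5.961) = e^(−2.4934) ≈ 0.0826.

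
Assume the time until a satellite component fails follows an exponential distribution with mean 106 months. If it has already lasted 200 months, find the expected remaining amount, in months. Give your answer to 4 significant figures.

106.0

The rate is λ = 1/106 = 0.00943396 per month.
By memorylessness, the remaining amount past any threshold is again Exp(λ) with mean 1/λ = 106 months.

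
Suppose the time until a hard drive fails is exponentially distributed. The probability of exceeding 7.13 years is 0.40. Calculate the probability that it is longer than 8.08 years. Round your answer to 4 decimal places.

0.3540

e^(−λ·7.13) = 0.40 ⇒ λ = −ln(0.40)/7.13 = 0.128512.
P(X > 8.08) = e^(−0.128512·8.08) = e^(−1.0384) ≈ 0.3540.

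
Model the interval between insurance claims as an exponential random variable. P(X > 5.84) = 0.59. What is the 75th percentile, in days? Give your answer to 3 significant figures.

e^(−λ·5.84) = 0.59 ⇒ λ = −ln(0.59)/5.84 = 0.0903481.
75th percentile: 1 − e^(−λt) = 0.75, t = −ln(0.25)/λ = 15.3439 days.

15.3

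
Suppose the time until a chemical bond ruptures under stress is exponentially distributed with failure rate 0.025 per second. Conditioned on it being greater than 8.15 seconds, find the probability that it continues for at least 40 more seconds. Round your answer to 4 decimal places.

0.3679

P(X > s+t | X > s) = e^(−λ(s+t))/e^(−λs) = e^(−λt), independent of s = 8.15.
P(X > 40) = e^(−1) ≈ 0.3679.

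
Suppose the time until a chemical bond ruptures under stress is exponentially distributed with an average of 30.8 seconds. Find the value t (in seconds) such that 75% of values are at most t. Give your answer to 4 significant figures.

42.70

The rate is λ = 1/30.8 = 0.0324675 per second.
Set 1 − e^(−λt) = 0.75, so t = −ln(0.25)/λ = 1.3863/0.0324675 ≈ 42.6979 seconds.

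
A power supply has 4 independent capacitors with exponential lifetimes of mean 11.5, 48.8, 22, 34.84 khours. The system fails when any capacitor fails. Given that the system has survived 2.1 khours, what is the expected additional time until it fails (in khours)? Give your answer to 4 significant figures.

5.506

First-failure rate Σλ = 1/11.5 + 1/48.8 + 1/22 + 1/34.84 = 0.181606.
By memorylessness the expected residual is 1/Σλ = 5.50644 khours, regardless of the 2.1 already elapsed.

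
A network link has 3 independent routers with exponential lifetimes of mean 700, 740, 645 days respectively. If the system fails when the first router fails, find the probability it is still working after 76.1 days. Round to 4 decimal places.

0.7193

The first failure time is exponential with rate Σλ_i = 1/700 + 1/740 + 1/645 = 0.00433031 per day.
P(min > 76.1) = e^(−0.00433031·76.1) = e^(−0.32954) ≈ 0.7193.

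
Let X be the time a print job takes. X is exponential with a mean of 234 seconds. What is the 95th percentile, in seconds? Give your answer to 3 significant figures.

701

The rate is λ = 1/234 = 0.0042735 per second.
Set 1 − e^(−λt) = 0.95, so t = −ln(0.05)/λ = 2.9957/0.0042735 ≈ 701.001 seconds.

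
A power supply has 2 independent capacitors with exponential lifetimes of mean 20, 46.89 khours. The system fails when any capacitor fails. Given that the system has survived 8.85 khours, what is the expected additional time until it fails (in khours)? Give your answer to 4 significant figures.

14.02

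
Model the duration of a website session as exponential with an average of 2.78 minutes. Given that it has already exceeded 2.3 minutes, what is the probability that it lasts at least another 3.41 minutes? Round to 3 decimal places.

The rate is λ = 1/2.78 = 0.359712 per minute.
The exponential is memoryless, so the remaining time is again Exp(λ): the condition X > 2.3 is irrelevant.
P(X > 3.41) = e^(−1.2266) ≈ 0.293.

0.293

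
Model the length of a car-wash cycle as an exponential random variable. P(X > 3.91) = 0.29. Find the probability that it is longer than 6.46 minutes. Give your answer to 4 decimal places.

0.1294

e^(−λ·3.91) = 0.29 ⇒ λ = −ln(0.29)/3.91 = 0.316592.
P(X > 6.46) = e^(−0.316592·6.46) = e^(−2.0452) ≈ 0.1294.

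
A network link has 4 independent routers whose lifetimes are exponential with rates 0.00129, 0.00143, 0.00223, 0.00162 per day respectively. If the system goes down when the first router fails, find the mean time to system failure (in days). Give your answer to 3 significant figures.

152

The time to first failure is exponential with rate Σλ = 0.00129 + 0.00143 + 0.00223 + 0.00162 = 0.00657.
E[min] = 1/Σλ = 1/0.00657 = 152.207 days.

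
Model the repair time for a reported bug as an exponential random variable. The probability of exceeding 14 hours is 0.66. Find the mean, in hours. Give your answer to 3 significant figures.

33.7

e^(−λ·14) = 0.66 ⇒ λ = −ln(0.66)/14 = 0.0296797.
Mean = 1/λ = 33.6931 hours.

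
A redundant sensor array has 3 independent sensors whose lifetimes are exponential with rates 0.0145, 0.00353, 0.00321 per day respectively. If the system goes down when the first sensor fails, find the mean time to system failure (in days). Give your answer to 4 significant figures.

47.08

The time to first failure is exponential with rate Σλ = 0.0145 + 0.00353 + 0.00321 = 0.02124.
E[min] = 1/Σλ = 1/0.02124 = 47.081 days.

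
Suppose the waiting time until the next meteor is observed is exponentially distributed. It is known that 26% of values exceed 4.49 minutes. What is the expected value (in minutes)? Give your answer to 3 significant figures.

3.33

e^(−λ·4.49) = 0.26 ⇒ λ = −ln(0.26)/4.49 = 0.300016.
Mean = 1/λ = 3.33315 minutes.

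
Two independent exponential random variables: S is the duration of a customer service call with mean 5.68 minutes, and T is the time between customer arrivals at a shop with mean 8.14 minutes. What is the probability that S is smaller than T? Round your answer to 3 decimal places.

λ_1 = 1/5.68 = 0.176056, λ_2 = 1/8.14 = 0.12285.
For independent exponentials, P(S < T) = λ_1/(λ_1+λ_2) = 0.176056/0.298906 ≈ 0.589.

0.589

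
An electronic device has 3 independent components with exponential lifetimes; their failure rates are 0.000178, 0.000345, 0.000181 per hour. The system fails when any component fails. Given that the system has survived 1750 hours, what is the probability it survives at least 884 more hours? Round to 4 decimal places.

Time to first failure ~ Exp(Σλ) with Σλ = 0.000704.
By memorylessness, P(T > 1750+884 | T > 1750) = P(T > 884) = e^(−0.000704·884) ≈ 0.5367.

0.5367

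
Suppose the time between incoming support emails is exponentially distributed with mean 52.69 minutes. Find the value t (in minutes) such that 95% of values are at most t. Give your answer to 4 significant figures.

157.8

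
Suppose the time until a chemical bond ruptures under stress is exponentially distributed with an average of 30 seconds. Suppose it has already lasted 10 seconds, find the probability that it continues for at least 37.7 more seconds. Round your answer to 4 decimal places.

The rate is λ = 1/30 = 0.0333333 per second.
P(X > s+t | X > s) = e^(−λ(s+t))/e^(−λs) = e^(−λt), independent of s = 10.
P(X > 37.7) = e^(−1.2567) ≈ 0.2846.

0.2846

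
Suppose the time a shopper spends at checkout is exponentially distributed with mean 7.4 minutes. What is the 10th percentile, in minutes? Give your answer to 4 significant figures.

The rate is λ = 1/7.4 = 0.135135 per minute.
Set 1 − e^(−λt) = 0.1, so t = −ln(0.9)/λ = 0.10536/0.135135 ≈ 0.779668 minutes.

0.7797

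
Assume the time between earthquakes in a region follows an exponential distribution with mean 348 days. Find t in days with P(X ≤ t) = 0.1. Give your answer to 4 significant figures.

36.67

The rate is λ = 1/348 = 0.00287356 per day.
Set 1 − e^(−λt) = 0.1, so t = −ln(0.9)/λ = 0.10536/0.00287356 ≈ 36.6655 days.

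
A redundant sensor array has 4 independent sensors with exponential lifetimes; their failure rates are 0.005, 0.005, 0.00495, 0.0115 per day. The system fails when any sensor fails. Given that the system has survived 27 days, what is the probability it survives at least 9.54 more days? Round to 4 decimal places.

0.7770

Time to first failure ~ Exp(Σλ) with Σλ = 0.02645.
By memorylessness, P(T > 27+9.54 | T > 27) = P(T > 9.54) = e^(−0.02645·9.54) ≈ 0.7770.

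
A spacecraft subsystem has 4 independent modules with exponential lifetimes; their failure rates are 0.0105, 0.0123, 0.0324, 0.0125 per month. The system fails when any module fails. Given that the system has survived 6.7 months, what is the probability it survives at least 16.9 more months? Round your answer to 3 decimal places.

0.319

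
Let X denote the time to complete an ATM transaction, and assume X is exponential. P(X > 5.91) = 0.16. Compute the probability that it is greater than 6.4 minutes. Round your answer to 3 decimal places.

e^(−λ·5.91) = 0.16 ⇒ λ = −ln(0.16)/5.91 = 0.310081.
P(X > 6.4) = e^(−0.310081·6.4) = e^(−1.9845) ≈ 0.137.

0.137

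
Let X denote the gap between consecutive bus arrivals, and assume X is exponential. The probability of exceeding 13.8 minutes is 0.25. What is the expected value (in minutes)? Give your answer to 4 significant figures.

9.955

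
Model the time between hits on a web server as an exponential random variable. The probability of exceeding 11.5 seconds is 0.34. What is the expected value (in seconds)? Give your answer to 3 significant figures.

10.7

e^(−λ·11.5) = 0.34 ⇒ λ = −ln(0.34)/11.5 = 0.0938095.
Mean = 1/λ = 10.6599 seconds.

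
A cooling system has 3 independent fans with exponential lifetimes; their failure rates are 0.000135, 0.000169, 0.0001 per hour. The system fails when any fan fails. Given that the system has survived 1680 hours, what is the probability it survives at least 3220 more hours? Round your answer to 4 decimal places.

Time to first failure ~ Exp(Σλ) with Σλ = 0.000404.
By memorylessness, P(T > 1680+3220 | T > 1680) = P(T > 3220) = e^(−0.000404·3220) ≈ 0.2723.

0.2723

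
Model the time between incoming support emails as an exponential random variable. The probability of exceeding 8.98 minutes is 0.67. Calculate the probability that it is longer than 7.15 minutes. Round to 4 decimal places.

e^(−λ·8.98) = 0.67 ⇒ λ = −ln(0.67)/8.98 = 0.0445966.
P(X > 7.15) = e^(−0.0445966·7.15) = e^(−0.31887) ≈ 0.7270.

0.7270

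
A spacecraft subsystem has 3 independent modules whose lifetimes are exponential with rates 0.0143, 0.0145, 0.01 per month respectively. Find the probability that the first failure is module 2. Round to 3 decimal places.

0.374

The time to first failure is exponential with rate Σλ = 0.0143 + 0.0145 + 0.01 = 0.0388.
P(module 2 first) = λ_2/Σλ = 0.0145/0.0388 ≈ 0.374.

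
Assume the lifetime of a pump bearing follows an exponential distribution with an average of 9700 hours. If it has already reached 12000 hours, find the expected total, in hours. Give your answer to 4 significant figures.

21700

The rate is λ = 1/9700 = 0.000103093 per hour.
By memorylessness, E[X | X > 12000] = 12000 + 1/λ = 12000 + 9700 = 21700 hours.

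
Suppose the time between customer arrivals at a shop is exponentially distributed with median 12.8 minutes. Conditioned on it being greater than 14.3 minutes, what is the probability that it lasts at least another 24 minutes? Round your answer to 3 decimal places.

0.273

For an exponential, median = ln(2)/λ, so λ = ln 2 / 12.8 = 0.0541521 per minute.
P(X > s+t | X > s) = e^(−λ(s+t))/e^(−λs) = e^(−λt), independent of s = 14.3.
P(X > 24) = e^(−1.2997) ≈ 0.273.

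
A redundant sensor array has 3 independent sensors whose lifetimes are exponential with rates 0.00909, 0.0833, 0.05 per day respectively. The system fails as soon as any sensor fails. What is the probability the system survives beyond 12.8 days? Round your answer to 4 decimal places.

The time to first failure is exponential with rate Σλ = 0.00909 + 0.0833 + 0.05 = 0.14239.
P(min > 12.8) = e^(−0.14239·12.8) = e^(−1.8226) ≈ 0.1616.

0.1616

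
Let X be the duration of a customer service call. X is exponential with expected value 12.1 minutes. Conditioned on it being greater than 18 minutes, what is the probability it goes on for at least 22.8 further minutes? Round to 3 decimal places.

The rate is λ = 1/12.1 = 0.0826446 per minute.
The exponential is memoryless, so the remaining time is again Exp(λ): the condition X > 18 is irrelevant.
P(X > 22.8) = e^(−1.8843) ≈ 0.152.

0.152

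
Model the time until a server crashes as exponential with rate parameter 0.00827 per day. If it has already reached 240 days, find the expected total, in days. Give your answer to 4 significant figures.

360.9

By memorylessness, E[X | X > 240] = 240 + 1/λ = 240 + 120.919 = 360.919 days.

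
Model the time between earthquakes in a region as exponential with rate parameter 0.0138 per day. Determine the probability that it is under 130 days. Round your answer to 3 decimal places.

P(X ≤ 130) = 1 − e^(−λ·130) = 1 − e^(−1.794) ≈ 0.834.

0.834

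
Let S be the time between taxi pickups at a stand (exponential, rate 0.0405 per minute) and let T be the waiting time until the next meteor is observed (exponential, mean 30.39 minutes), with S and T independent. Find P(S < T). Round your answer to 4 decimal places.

λ_1 = 0.0405, λ_2 = 1/30.39 = 0.0329056.
For independent exponentials, P(S < T) = λ_1/(λ_1+λ_2) = 0.0405/0.0734056 ≈ 0.5517.

0.5517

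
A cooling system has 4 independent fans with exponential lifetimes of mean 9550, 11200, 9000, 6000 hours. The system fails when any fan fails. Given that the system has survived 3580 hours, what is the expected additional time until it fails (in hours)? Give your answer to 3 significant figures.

First-failure rate Σλ = 1/9550 + 1/11200 + 1/9000 + 1/6000 = 0.000471776.
By memorylessness the expected residual is 1/Σλ = 2119.65 hours, regardless of the 3580 already elapsed.

2120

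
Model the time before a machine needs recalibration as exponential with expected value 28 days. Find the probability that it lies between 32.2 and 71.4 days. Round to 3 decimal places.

0.239

The rate is λ = 1/28 = 0.0357143 per day.
P(32.2 < X < 71.4) = e^(−λ·32.2) − e^(−λ·71.4) = 0.31664 − 0.07808 ≈ 0.239.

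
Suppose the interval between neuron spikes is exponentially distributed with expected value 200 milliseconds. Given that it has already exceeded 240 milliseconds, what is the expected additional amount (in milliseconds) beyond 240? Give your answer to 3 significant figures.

200

The rate is λ = 1/200 = 0.005 per millisecond.
By memorylessness, the remaining amount past any threshold is again Exp(λ) with mean 1/λ = 200 milliseconds.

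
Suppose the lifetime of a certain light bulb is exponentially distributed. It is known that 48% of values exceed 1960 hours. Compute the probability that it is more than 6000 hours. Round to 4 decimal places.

0.1057

e^(−λ·1960) = 0.48 ⇒ λ = −ln(0.48)/1960 = 0.000374474.
P(X > 6000) = e^(−0.000374474·6000) = e^(−2.2468) ≈ 0.1057.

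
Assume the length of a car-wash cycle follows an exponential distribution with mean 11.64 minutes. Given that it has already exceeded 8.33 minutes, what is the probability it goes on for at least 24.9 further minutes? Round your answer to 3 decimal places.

0.118

The rate is λ = 1/11.64 = 0.0859107 per minute.
P(X > s+t | X > s) = e^(−λ(s+t))/e^(−λs) = e^(−λt), independent of s = 8.33.
P(X > 24.9) = e^(−2.1392) ≈ 0.118.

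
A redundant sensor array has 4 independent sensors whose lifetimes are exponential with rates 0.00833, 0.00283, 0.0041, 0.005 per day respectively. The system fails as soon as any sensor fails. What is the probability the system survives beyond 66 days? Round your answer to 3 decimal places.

The time to first failure is exponential with rate Σλ = 0.00833 + 0.00283 + 0.0041 + 0.005 = 0.02026.
P(min > 66) = e^(−0.02026·66) = e^(−1.3372) ≈ 0.263.

0.263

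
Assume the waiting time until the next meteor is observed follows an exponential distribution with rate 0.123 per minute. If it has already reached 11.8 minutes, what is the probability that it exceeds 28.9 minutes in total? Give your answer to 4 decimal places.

0.1221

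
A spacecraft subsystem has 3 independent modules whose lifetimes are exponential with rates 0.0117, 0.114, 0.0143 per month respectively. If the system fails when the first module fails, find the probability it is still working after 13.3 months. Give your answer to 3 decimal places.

The time to first failure is exponential with rate Σλ = 0.0117 + 0.114 + 0.0143 = 0.14.
P(min > 13.3) = e^(−0.14·13.3) = e^(−1.862) ≈ 0.155.

0.155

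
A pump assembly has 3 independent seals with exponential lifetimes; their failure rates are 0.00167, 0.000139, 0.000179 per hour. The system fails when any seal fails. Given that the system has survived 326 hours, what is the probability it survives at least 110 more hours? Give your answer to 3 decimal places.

Time to first failure ~ Exp(Σλ) with Σλ = 0.001988.
By memorylessness, P(T > 326+110 | T > 326) = P(T > 110) = e^(−0.001988·110) ≈ 0.804.

0.804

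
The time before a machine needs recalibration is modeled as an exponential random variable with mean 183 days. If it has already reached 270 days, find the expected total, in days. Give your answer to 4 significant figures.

The rate is λ = 1/183 = 0.00546448 per day.
By memorylessness, E[X | X > 270] = 270 + 1/λ = 270 + 183 = 453 days.

453.0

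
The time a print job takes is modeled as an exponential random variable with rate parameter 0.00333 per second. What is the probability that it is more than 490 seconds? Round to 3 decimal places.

P(X > 490) = e^(−λ·490) = e^(−1.6317) ≈ 0.196.

0.196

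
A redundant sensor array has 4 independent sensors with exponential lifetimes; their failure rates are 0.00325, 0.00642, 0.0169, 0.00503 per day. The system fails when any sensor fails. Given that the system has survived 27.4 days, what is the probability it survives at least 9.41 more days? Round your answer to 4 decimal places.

0.7428

Time to first failure ~ Exp(Σλ) with Σλ = 0.0316.
By memorylessness, P(T > 27.4+9.41 | T > 27.4) = P(T > 9.41) = e^(−0.0316·9.41) ≈ 0.7428.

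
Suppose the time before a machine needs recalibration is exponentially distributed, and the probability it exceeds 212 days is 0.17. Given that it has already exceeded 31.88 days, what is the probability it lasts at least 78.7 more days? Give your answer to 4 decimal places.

0.5180

From e^(−λ·212) = 0.17, λ = −ln(0.17)/212 = 0.00835829.
Memoryless: P(X > 31.88+78.7 | X > 31.88) = P(X > 78.7) = e^(−0.00835829·78.7) ≈ 0.5180.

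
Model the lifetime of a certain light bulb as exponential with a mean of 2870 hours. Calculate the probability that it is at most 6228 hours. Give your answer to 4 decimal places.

0.8858

The rate is λ = 1/2870 = 0.000348432 per hour.
P(X ≤ 6228) = 1 − e^(−λ·6228) = 1 − e^(−2.17) ≈ 0.8858.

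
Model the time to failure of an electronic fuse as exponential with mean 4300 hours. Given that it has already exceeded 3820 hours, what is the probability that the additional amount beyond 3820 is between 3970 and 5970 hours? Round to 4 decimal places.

0.1477

The rate is λ = 1/4300 = 0.000232558 per hour.
Memoryless: the residual past 3820 is again Exp(λ).
P(3970 < residual < 5970) = e^(−λ·3970) − e^(−λ·5970) = 0.39722 − 0.24948 ≈ 0.1477.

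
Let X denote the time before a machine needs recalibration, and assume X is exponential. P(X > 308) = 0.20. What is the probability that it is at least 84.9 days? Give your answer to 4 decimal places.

e^(−λ·308) = 0.20 ⇒ λ = −ln(0.20)/308 = 0.00522545.
P(X > 84.9) = e^(−0.00522545·84.9) = e^(−0.44364) ≈ 0.6417.

0.6417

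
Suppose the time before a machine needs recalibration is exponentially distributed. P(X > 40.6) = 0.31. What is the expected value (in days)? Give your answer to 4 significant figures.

e^(−λ·40.6) = 0.31 ⇒ λ = −ln(0.31)/40.6 = 0.0288469.
Mean = 1/λ = 34.6658 days.

34.67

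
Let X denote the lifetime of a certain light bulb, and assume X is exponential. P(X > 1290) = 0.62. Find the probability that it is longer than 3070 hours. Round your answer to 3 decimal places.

0.321

e^(−λ·1290) = 0.62 ⇒ λ = −ln(0.62)/1290 = 0.00037057.
P(X > 3070) = e^(−0.00037057·3070) = e^(−1.1377) ≈ 0.321.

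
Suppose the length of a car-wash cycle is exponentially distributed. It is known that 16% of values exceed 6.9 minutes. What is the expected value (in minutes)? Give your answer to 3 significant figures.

3.77

e^(−λ·6.9) = 0.16 ⇒ λ = −ln(0.16)/6.9 = 0.265592.
Mean = 1/λ = 3.76518 minutes.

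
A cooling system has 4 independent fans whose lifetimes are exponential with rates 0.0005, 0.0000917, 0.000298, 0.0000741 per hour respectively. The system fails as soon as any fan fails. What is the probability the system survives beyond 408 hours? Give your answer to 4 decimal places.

The time to first failure is exponential with rate Σλ = 0.0005 + 0.0000917 + 0.000298 + 0.0000741 = 0.0009638.
P(min > 408) = e^(−0.0009638·408) = e^(−0.39323) ≈ 0.6749.

0.6749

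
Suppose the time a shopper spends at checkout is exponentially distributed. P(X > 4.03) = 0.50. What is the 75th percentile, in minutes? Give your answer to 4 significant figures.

8.060

e^(−λ·4.03) = 0.50 ⇒ λ = −ln(0.50)/4.03 = 0.171997.
75th percentile: 1 − e^(−λt) = 0.75, t = −ln(0.25)/λ = 8.06 minutes.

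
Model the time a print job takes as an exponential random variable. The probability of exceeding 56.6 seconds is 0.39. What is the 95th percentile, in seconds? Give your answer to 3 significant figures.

e^(−λ·56.6) = 0.39 ⇒ λ = −ln(0.39)/56.6 = 0.0166362.
95th percentile: 1 − e^(−λt) = 0.95, t = −ln(0.05)/λ = 180.073 seconds.

180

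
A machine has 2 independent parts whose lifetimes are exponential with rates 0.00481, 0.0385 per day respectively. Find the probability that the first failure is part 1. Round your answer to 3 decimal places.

0.111

The time to first failure is exponential with rate Σλ = 0.00481 + 0.0385 = 0.04331.
P(part 1 first) = λ_1/Σλ = 0.00481/0.04331 ≈ 0.111.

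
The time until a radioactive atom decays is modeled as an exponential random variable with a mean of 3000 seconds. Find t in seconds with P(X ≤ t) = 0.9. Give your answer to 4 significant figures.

The rate is λ = 1/3000 = 0.000333333 per second.
Set 1 − e^(−λt) = 0.9, so t = −ln(0.1)/λ = 2.3026/0.000333333 ≈ 6907.76 seconds.

6908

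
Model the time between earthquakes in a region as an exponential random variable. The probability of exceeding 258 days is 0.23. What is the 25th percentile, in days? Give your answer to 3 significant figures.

e^(−λ·258) = 0.23 ⇒ λ = −ln(0.23)/258 = 0.00569642.
25th percentile: 1 − e^(−λt) = 0.25, t = −ln(0.75)/λ = 50.5023 days.

50.5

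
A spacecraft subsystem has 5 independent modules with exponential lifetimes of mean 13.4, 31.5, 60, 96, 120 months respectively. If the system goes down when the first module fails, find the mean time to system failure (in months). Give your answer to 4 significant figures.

The first failure time is exponential with rate Σλ_i = 1/13.4 + 1/31.5 + 1/60 + 1/96 + 1/120 = 0.14179 per month.
E[min] = 1/Σλ = 1/0.14179 = 7.05271 months.

7.053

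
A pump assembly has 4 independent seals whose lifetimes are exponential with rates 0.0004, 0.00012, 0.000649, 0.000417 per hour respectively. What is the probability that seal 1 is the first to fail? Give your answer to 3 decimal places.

The time to first failure is exponential with rate Σλ = 0.0004 + 0.00012 + 0.000649 + 0.000417 = 0.001586.
P(seal 1 first) = λ_1/Σλ = 0.0004/0.001586 ≈ 0.252.

0.252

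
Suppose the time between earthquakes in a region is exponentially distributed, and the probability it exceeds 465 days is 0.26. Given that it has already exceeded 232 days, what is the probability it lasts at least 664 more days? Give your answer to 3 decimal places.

0.146

From e^(−λ·465) = 0.26, λ = −ln(0.26)/465 = 0.00289693.
Memoryless: P(X > 232+664 | X > 232) = P(X > 664) = e^(−0.00289693·664) ≈ 0.146.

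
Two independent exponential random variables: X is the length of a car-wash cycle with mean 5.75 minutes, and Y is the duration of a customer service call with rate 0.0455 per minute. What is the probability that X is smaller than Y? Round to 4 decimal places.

λ_1 = 1/5.75 = 0.173913, λ_2 = 0.0455.
For independent exponentials, P(X < Y) = λ_1/(λ_1+λ_2) = 0.173913/0.219413 ≈ 0.7926.

0.7926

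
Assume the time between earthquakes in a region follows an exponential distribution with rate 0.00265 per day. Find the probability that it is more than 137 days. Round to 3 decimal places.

0.696

P(X > 137) = e^(−λ·137) = e^(−0.36305) ≈ 0.696.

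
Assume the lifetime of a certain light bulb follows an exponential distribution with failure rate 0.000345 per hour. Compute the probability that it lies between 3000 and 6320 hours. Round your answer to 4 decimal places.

P(3000 < X < 6320) = e^(−λ·3000) − e^(−λ·6320) = 0.35523 − 0.11300 ≈ 0.2422.

0.2422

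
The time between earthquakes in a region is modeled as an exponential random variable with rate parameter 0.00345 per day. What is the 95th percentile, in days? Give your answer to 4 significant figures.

868.3

Set 1 − e^(−λt) = 0.95, so t = −ln(0.05)/λ = 2.9957/0.00345 ≈ 868.328 days.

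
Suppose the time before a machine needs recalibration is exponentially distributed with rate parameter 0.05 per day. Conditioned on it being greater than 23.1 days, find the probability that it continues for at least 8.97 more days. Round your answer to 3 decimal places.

By the memoryless property, P(X > 23.1+8.97 | X > 23.1) = P(X > 8.97).
P(X > 8.97) = e^(−0.4485) ≈ 0.639.

0.639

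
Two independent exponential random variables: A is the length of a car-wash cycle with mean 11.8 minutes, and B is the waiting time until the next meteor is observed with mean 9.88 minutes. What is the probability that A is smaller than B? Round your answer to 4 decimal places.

0.4557

λ_1 = 1/11.8 = 0.0847458, λ_2 = 1/9.88 = 0.101215.
For independent exponentials, P(A < B) = λ_1/(λ_1+λ_2) = 0.0847458/0.18596 ≈ 0.4557.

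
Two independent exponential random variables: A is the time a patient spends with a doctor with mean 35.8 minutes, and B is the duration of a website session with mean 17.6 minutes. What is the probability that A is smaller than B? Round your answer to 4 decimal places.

0.3296

λ_1 = 1/35.8 = 0.027933, λ_2 = 1/17.6 = 0.0568182.
For independent exponentials, P(A < B) = λ_1/(λ_1+λ_2) = 0.027933/0.0847511 ≈ 0.3296.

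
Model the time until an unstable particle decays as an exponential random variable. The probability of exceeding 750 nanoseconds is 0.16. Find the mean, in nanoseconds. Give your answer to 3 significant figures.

e^(−λ·750) = 0.16 ⇒ λ = −ln(0.16)/750 = 0.00244344.
Mean = 1/λ = 409.259 nanoseconds.

409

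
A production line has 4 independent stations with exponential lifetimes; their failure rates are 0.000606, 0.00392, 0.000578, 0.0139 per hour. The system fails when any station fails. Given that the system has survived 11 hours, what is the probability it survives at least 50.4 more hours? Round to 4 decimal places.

0.3837

Time to first failure ~ Exp(Σλ) with Σλ = 0.019004.
By memorylessness, P(T > 11+50.4 | T > 11) = P(T > 50.4) = e^(−0.019004·50.4) ≈ 0.3837.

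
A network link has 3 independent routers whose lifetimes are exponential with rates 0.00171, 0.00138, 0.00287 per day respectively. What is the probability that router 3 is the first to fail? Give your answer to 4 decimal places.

The time to first failure is exponential with rate Σλ = 0.00171 + 0.00138 + 0.00287 = 0.00596.
P(router 3 first) = λ_3/Σλ = 0.00287/0.00596 ≈ 0.4815.

0.4815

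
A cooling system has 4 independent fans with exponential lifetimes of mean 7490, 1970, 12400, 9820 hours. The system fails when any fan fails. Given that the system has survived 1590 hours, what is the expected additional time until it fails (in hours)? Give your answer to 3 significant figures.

First-failure rate Σλ = 1/7490 + 1/1970 + 1/12400 + 1/9820 = 0.000823604.
By memorylessness the expected residual is 1/Σλ = 1214.18 hours, regardless of the 1590 already elapsed.

1210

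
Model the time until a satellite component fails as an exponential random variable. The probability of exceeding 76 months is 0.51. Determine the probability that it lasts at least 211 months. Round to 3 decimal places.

e^(−λ·76) = 0.51 ⇒ λ = −ln(0.51)/76 = 0.0088598.
P(X > 211) = e^(−0.0088598·211) = e^(−1.8694) ≈ 0.154.

0.154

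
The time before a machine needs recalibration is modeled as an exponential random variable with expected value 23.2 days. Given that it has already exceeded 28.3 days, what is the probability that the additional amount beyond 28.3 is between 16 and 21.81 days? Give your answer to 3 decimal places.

The rate is λ = 1/23.2 = 0.0431034 per day.
Memoryless: the residual past 28.3 is again Exp(λ).
P(16 < residual < 21.81) = e^(−λ·16) − e^(−λ·21.81) = 0.50175 − 0.39059 ≈ 0.111.

0.111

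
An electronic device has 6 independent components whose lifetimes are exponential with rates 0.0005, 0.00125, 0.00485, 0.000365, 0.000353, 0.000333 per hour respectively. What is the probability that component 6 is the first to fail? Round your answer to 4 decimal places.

0.0435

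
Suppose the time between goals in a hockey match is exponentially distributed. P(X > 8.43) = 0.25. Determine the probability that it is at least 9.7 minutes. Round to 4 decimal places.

e^(−λ·8.43) = 0.25 ⇒ λ = −ln(0.25)/8.43 = 0.164448.
P(X > 9.7) = e^(−0.164448·9.7) = e^(−1.5951) ≈ 0.2029.

0.2029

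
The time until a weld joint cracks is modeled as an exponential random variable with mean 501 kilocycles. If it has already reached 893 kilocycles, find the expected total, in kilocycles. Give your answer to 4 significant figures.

The rate is λ = 1/501 = 0.00199601 per kilocycle.
By memorylessness, E[X | X > 893] = 893 + 1/λ = 893 + 501 = 1394 kilocycles.

1394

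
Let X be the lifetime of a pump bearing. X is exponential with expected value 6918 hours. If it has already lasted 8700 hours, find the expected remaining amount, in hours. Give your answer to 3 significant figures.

6920

The rate is λ = 1/6918 = 0.00014455 per hour.
By memorylessness, the remaining amount past any threshold is again Exp(λ) with mean 1/λ = 6918 hours.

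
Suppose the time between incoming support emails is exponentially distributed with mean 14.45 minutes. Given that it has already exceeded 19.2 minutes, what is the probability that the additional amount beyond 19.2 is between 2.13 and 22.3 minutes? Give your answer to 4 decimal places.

The rate is λ = 1/14.45 = 0.0692042 per minute.
Memoryless: the residual past 19.2 is again Exp(λ).
P(2.13 < residual < 22.3) = e^(−λ·2.13) − e^(−λ·22.3) = 0.86294 − 0.21368 ≈ 0.6493.

0.6493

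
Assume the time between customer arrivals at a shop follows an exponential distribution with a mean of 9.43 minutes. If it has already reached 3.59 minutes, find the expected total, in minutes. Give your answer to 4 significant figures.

13.02

The rate is λ = 1/9.43 = 0.106045 per minute.
By memorylessness, E[X | X > 3.59] = 3.59 + 1/λ = 3.59 + 9.43 = 13.02 minutes.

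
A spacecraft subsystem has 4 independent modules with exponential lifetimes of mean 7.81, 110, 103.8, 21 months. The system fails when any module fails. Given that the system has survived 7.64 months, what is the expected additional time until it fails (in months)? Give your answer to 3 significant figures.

First-failure rate Σλ = 1/7.81 + 1/110 + 1/103.8 + 1/21 = 0.194385.
By memorylessness the expected residual is 1/Σλ = 5.14443 months, regardless of the 7.64 already elapsed.

5.14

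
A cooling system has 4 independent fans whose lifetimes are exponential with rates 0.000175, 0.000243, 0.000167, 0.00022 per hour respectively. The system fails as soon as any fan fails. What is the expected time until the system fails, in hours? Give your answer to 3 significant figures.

The time to first failure is exponential with rate Σλ = 0.000175 + 0.000243 + 0.000167 + 0.00022 = 0.000805.
E[min] = 1/Σλ = 1/0.000805 = 1242.24 hours.

1240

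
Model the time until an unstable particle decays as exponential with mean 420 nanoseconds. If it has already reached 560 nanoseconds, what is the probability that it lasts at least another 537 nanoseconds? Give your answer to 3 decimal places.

The rate is λ = 1/420 = 0.00238095 per nanosecond.
The exponential is memoryless, so the remaining time is again Exp(λ): the condition X > 560 is irrelevant.
P(X > 537) = e^(−1.2786) ≈ 0.278.

0.278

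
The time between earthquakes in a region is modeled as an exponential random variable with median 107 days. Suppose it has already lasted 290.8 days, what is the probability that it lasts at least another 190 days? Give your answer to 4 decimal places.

For an exponential, median = ln(2)/λ, so λ = ln 2 / 107 = 0.00647801 per day.
P(X > s+t | X > s) = e^(−λ(s+t))/e^(−λs) = e^(−λt), independent of s = 290.8.
P(X > 190) = e^(−1.2308) ≈ 0.2921.

0.2921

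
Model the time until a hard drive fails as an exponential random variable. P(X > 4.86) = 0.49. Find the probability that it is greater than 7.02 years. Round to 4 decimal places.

e^(−λ·4.86) = 0.49 ⇒ λ = −ln(0.49)/4.86 = 0.14678.
P(X > 7.02) = e^(−0.14678·7.02) = e^(−1.0304) ≈ 0.3569.

0.3569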